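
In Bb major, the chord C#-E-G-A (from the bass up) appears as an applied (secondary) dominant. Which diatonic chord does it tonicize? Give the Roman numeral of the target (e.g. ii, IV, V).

iii

The chord is a dominant seventh chord on A.
A dominant resolves down a perfect fifth: A → D. In Bb major, D is scale degree 3, i.e. iii.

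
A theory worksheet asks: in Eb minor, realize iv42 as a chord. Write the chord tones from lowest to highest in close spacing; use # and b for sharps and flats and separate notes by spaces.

Gb Ab Cb Eb

In Eb minor, the subdominant is Ab, and the diatonic chord built there is a minor seventh chord.
Stacking thirds from Ab gives Ab-Cb-Eb-Gb.
With the 42 figure the chord is in third inversion; from the bass Gb upward in close position it reads Gb-Ab-Cb-Eb.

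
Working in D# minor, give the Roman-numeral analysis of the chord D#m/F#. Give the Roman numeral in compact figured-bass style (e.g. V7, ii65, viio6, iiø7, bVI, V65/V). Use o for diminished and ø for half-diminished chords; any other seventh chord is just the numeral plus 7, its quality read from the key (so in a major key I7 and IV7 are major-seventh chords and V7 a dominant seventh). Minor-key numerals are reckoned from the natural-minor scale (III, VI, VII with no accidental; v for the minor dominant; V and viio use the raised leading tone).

The pitches D#-F#-A# form a minor triad rooted on D#.
In D# minor, D# is the tonic; the diatonic minor triad there is i.
With F# in the bass the chord is in first inversion, so the figured bass is 6.

i6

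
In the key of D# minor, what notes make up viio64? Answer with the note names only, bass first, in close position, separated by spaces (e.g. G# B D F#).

In D# minor, the leading-tone chord is built on the raised seventh degree, C##.
That chord is spelled C##-E#-G#.
With the 64 figure the chord is in second inversion; from the bass G# upward in close position it reads G#-C##-E#.

G# C## E#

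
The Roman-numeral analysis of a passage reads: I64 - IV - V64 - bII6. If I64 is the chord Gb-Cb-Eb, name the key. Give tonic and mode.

Cb major

The chord Cb/Gb is a major triad rooted on Cb; its label is I64.
If Cb is scale degree 1 and the mode makes that degree carry a major triad, the tonic is Cb and the mode is major.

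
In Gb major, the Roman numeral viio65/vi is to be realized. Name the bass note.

The applied chord viio65/vi is rooted on D: D-F-Ab-Cb.
The figure 65 means first inversion — the third is in the bass.

F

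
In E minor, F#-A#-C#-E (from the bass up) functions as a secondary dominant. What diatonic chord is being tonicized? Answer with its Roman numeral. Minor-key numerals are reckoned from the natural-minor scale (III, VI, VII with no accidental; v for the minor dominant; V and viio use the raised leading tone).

V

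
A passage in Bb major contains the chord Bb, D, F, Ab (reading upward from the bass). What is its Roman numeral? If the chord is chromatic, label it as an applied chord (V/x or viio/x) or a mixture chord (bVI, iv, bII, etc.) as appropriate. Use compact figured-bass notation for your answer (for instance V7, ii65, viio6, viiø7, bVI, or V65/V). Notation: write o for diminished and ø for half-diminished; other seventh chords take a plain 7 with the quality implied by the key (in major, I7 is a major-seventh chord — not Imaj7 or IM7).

The pitches Bb-D-F-Ab form a dominant seventh chord rooted on Bb.
Bb is not a diatonic chord root with this quality in Bb major, but it lies a perfect fifth above Eb (IV), so the chord functions as an applied dominant of IV.

V7/IV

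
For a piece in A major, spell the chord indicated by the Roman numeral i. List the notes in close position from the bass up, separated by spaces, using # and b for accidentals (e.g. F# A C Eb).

A C E

Scale degree 1 in A major is A; here the chord built on it is altered to a minor triad. i is the minor tonic, borrowed from the parallel minor.
So the chord is A-C-E.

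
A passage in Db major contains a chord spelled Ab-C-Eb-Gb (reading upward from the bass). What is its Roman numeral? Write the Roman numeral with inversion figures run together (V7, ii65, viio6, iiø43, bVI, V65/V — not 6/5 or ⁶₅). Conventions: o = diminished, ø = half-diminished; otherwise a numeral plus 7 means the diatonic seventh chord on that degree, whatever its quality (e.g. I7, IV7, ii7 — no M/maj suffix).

Stacked in thirds the chord is Ab-C-Eb-Gb: a dominant seventh chord on Ab.
Ab is scale degree 5 in Db major, and a dominant seventh chord on that degree is written V7.

V7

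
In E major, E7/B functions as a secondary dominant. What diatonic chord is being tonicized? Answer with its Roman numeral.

IV

The chord is a dominant seventh chord on E.
A dominant resolves down a perfect fifth: E → A. In E major, A is scale degree 4, i.e. IV.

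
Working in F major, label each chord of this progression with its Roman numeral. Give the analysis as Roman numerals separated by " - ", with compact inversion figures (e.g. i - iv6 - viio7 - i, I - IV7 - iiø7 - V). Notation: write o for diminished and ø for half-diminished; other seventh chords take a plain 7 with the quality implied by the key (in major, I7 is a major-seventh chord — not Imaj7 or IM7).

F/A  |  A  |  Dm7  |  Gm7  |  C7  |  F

F/A has root F, degree 1 in F major, so I6.
A: chromatic; A is V of vi, so V/vi.
Dm7: minor seventh chord on D = scale degree 6 → vi7.
Gm7: root G is the supertonic; minor seventh chord there is ii7.
C7 has root C, degree 5 in F major, so V7.
F has root F, degree 1 in F major, so I.

I6 - V/vi - vi7 - ii7 - V7 - I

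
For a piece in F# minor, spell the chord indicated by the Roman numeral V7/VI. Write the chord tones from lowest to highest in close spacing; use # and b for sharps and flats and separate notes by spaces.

A C# E G

The slash means an applied dominant: we want the dominant of VI. In F# minor, VI is D major, and its dominant is built on A.
Building a dominant seventh chord on A gives A-C#-E-G.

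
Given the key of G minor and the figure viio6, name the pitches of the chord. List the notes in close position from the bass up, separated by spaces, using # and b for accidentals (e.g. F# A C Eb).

A C F#

In G minor, the leading-tone chord is built on the raised seventh degree, F#.
Stacking thirds from F# gives F#-A-C.
With the 6 figure the chord is in first inversion; from the bass A upward in close position it reads A-C-F#.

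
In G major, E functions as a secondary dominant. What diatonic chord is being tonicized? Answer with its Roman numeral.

ii

The chord is a major triad on E.
A dominant resolves down a perfect fifth: E → A. In G major, A is scale degree 2, i.e. ii.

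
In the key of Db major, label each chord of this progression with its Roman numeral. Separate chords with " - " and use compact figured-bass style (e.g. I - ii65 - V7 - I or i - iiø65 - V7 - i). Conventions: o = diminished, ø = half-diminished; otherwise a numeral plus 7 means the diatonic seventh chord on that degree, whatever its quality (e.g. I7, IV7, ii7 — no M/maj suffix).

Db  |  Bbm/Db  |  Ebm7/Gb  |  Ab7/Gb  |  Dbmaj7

Db: major triad on Db = scale degree 1 → I.
Bbm/Db: root Bb is the submediant; minor triad there is vi6.
Ebm7/Gb: root Eb is the supertonic; minor seventh chord there is ii65.
Ab7/Gb has root Ab, degree 5 in Db major, so V42.
Dbmaj7: root Db is the tonic; major seventh chord there is I7.

I - vi6 - ii65 - V42 - I7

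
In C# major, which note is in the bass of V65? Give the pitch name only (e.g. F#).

B#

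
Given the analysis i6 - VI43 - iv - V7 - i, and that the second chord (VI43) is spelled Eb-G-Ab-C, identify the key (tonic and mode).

The anchor chord is a major seventh chord on Ab, labeled VI43.
VI43 on Ab implies Ab is the submediant; that puts the tonic at C, and the uppercase numeral fits minor mode.

C minor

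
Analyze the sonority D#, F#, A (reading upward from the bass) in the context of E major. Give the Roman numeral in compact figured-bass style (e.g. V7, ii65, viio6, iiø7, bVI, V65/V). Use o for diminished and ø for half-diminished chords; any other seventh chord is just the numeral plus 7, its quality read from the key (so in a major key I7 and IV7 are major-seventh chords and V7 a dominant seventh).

viio

Stacked in thirds the chord is D#-F#-A: a diminished triad on D#.
In E major, D# is the leading tone; the diatonic diminished triad there is viio.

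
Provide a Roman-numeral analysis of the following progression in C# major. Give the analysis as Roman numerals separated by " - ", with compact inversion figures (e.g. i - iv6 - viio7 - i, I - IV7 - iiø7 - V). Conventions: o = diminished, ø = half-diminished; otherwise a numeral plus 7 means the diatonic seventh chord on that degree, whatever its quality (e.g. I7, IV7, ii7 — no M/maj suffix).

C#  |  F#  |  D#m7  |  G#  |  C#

C# has root C#, degree 1 in C# major, so I.
F#: major triad on F# = scale degree 4 → IV.
D#m7: minor seventh chord on D# = scale degree 2 → ii7.
G#: root G# is the dominant; major triad there is V.
C# has root C#, degree 1 in C# major, so I.

I - IV - ii7 - V - I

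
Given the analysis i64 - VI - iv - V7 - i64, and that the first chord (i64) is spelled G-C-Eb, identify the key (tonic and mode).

C minor

i64 is given as G-C-Eb — a minor triad with root C.
If C is scale degree 1 and the mode makes that degree carry a minor triad, the tonic is C and the mode is minor.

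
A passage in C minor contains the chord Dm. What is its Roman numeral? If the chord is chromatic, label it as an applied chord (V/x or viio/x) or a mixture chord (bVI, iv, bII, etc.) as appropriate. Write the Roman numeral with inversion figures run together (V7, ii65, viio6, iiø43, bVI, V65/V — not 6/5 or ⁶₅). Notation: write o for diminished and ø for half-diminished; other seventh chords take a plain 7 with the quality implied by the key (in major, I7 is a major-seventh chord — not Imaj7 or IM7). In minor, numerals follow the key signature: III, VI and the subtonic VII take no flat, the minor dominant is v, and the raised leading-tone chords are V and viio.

Stacked in thirds the chord is D-F-A: a minor triad on D.
D is the second degree of C minor. This is the minor supertonic, borrowed from the parallel major (the Dorian ii).

ii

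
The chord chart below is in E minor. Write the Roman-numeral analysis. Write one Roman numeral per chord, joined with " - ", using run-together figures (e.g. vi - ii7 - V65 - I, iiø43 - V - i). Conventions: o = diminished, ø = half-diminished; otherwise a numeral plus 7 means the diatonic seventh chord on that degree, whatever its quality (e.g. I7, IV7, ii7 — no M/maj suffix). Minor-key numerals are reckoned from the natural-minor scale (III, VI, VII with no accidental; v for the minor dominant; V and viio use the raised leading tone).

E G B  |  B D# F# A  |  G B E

E-G-B: root E is the tonic; minor triad there is i.
B-D#-F#-A: root B is the dominant; dominant seventh chord there is V7.
G-B-E: minor triad on E = scale degree 1 → i6.

i - V7 - i6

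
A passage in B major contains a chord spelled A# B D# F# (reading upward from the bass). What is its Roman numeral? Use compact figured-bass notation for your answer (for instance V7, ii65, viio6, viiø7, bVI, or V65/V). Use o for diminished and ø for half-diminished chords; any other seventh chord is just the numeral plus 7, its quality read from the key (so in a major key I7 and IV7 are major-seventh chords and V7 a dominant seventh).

I42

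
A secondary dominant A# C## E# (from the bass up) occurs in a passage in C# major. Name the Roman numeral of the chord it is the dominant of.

The chord is a major triad on A#.
A dominant resolves down a perfect fifth: A# → D#. In C# major, D# is scale degree 2, i.e. ii.

ii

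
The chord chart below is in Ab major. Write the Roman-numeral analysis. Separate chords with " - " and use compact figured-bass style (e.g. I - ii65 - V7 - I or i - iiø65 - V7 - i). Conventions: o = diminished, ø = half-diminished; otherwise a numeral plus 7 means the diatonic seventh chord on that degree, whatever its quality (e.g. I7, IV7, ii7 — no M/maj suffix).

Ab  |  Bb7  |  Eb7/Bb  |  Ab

I - V7/V - V43 - I

Ab has root Ab, degree 1 in Ab major, so I.
Bb7: a dominant seventh chord on Bb, the applied dominant of V → V7/V.
Eb7/Bb has root Eb, degree 5 in Ab major, so V43.
Ab: root Ab is the tonic; major triad there is I.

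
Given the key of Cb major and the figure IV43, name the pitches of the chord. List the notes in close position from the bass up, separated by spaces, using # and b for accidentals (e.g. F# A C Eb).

In Cb major, the subdominant is Fb, and the diatonic chord built there is a major seventh chord.
That chord is spelled Fb-Ab-Cb-Eb.
With the 43 figure the chord is in second inversion; from the bass Cb upward in close position it reads Cb-Eb-Fb-Ab.

Cb Eb Fb Ab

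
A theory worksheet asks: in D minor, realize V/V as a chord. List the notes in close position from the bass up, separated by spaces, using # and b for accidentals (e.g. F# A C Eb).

V/V is a secondary dominant — the dominant triad of V. V in D minor is A, so the applied chord's root is E, a perfect fifth above.
Building a major triad on E gives E-G#-B.

E G# B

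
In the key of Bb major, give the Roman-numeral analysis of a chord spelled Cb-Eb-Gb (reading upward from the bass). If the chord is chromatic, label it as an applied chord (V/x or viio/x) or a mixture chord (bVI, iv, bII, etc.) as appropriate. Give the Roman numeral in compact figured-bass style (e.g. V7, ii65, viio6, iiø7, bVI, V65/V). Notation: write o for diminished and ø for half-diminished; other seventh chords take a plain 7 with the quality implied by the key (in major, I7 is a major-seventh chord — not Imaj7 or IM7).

Stacked in thirds the chord is Cb-Eb-Gb: a major triad on Cb.
Cb is the lowered second degree of Bb major (diatonic 2 would be C). This is the Neapolitan chord — a major triad on the lowered second degree.

bII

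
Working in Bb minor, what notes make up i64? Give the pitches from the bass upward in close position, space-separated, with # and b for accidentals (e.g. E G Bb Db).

The numeral's case and figure indicate a minor triad. In Bb minor its root, the tonic, is Bb.
That chord is spelled Bb-Db-F.
The figured bass 64 indicates second inversion, placing the fifth (F) in the bass: F-Bb-Db.

F Bb Db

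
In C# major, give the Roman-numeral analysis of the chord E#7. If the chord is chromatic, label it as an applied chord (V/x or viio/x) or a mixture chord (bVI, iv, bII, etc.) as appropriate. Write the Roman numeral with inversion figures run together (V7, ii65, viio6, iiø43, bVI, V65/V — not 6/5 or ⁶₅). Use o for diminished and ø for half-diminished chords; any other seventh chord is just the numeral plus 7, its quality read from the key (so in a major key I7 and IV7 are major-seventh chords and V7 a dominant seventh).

The pitches E#-G##-B#-D# form a dominant seventh chord rooted on E#.
E# is not a diatonic chord root with this quality in C# major, but it lies a perfect fifth above A# (vi), so the chord functions as an applied dominant of vi.

V7/vi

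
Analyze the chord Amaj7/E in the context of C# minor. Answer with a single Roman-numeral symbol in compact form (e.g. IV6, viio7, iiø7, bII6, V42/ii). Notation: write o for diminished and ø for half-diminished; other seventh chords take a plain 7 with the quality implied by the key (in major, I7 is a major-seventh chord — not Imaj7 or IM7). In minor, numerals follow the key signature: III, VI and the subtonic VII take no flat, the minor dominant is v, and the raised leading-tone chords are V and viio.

VI43

Stacked in thirds the chord is A-C#-E-G#: a major seventh chord on A.
In C# minor, A is the submediant; the diatonic major seventh chord there is VI7.
With E in the bass the chord is in second inversion, so the figured bass is 43.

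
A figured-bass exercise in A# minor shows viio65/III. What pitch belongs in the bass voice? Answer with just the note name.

D#

The applied chord viio65/III is rooted on B#: B#-D#-F#-A.
The figure 65 means first inversion — the third is in the bass.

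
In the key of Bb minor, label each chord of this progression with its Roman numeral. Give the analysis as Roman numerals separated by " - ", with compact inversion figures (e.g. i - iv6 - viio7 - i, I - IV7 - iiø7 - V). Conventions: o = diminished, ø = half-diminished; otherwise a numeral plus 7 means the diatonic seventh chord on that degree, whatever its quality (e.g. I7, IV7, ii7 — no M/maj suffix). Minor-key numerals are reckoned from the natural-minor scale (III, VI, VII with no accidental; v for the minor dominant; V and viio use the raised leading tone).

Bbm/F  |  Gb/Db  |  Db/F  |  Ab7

i64 - VI64 - III6 - VII7

Bbm/F: root Bb is the tonic; minor triad there is i64.
Gb/Db has root Gb, degree 6 in Bb minor, so VI64.
Db/F: major triad on Db = scale degree 3 → III6.
Ab7 has root Ab, degree 7 in Bb minor, so VII7.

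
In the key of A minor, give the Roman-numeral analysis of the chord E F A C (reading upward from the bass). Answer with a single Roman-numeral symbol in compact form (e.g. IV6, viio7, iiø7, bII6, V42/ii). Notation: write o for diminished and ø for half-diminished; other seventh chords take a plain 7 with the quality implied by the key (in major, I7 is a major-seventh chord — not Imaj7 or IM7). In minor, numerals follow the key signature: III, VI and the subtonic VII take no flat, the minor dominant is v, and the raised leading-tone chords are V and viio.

The pitches F-A-C-E form a major seventh chord rooted on F.
In A minor, F is the submediant; the diatonic major seventh chord there is VI7.
With E in the bass the chord is in third inversion, so the figured bass is 42.

VI42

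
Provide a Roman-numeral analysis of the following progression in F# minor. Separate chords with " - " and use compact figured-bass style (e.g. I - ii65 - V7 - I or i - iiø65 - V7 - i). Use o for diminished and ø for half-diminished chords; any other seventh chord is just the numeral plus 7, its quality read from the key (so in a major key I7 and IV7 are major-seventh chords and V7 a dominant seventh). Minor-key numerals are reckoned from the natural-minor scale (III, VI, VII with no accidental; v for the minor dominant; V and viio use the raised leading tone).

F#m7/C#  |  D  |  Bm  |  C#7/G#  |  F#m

F#m7/C#: root F# is the tonic; minor seventh chord there is i43.
D: major triad on D = scale degree 6 → VI.
Bm: root B is the subdominant; minor triad there is iv.
C#7/G# has root C#, degree 5 in F# minor, so V43.
F#m: minor triad on F# = scale degree 1 → i.

i43 - VI - iv - V43 - i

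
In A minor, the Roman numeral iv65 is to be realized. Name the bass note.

F

iv in A minor has root D; the chord is D-F-A-C.
The figure 65 means first inversion — the third is in the bass.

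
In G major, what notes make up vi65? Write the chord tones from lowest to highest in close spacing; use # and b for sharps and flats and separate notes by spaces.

G B D E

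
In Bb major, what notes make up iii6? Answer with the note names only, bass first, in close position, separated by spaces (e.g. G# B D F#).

F A D

In Bb major, the mediant is D, and the diatonic chord built there is a minor triad.
Stacking thirds from D gives D-F-A.
With the 6 figure the chord is in first inversion; from the bass F upward in close position it reads F-A-D.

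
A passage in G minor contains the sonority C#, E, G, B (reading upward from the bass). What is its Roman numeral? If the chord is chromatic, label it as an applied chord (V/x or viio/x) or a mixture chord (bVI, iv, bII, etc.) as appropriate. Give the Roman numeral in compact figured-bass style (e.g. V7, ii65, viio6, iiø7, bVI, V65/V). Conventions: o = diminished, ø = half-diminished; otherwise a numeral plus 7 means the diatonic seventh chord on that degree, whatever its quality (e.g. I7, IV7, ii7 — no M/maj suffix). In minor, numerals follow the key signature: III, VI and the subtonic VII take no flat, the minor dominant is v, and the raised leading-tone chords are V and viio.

viiø7/V

The pitches C#-E-G-B form a half-diminished seventh chord rooted on C#.
C# sits a half step below D (V in G minor); a diminished chord there is the applied leading-tone chord of V.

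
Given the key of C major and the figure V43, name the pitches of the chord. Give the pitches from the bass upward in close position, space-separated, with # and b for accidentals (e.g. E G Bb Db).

In C major, scale degree 5 is G, and the diatonic chord built there is a dominant seventh chord.
That chord is spelled G-B-D-F.
The figured bass 43 indicates second inversion, placing the fifth (D) in the bass: D-F-G-B.

D F G B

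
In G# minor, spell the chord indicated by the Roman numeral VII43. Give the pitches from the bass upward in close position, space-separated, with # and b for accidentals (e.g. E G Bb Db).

In G# minor, scale degree 7 is F#, and the diatonic chord built there is a dominant seventh chord.
That chord is spelled F#-A#-C#-E.
The figured bass 43 indicates second inversion, placing the fifth (C#) in the bass: C#-E-F#-A#.

C# E F# A#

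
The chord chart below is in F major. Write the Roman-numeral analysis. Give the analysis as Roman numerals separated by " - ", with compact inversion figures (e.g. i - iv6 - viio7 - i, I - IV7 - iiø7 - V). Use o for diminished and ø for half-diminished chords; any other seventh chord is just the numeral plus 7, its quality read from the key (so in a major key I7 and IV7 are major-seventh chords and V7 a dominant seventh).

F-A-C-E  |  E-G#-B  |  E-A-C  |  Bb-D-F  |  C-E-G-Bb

F-A-C-E: major seventh chord on F = scale degree 1 → I7.
E-G#-B is the secondary dominant of iii (major triad on E): V/iii.
E-A-C has root A, degree 3 in F major, so iii64.
Bb-D-F: major triad on Bb = scale degree 4 → IV.
C-E-G-Bb: dominant seventh chord on C = scale degree 5 → V7.

I7 - V/iii - iii64 - IV - V7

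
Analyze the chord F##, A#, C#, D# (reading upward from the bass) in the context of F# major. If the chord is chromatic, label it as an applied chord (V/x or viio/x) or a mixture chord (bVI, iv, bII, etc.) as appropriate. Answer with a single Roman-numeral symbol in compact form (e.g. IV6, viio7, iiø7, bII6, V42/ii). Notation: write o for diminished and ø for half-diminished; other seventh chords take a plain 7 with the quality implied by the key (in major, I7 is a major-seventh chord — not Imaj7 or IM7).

V65/ii

The pitches D#-F##-A#-C# form a dominant seventh chord rooted on D#.
D# is not a diatonic chord root with this quality in F# major, but it lies a perfect fifth above G# (ii), so the chord functions as an applied dominant of ii.
With F## in the bass the chord is in first inversion, so the figured bass is 65.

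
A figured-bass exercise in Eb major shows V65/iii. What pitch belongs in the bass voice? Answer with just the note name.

F#

The applied chord V65/iii is rooted on D: D-F#-A-C.
The figure 65 means first inversion — the third is in the bass.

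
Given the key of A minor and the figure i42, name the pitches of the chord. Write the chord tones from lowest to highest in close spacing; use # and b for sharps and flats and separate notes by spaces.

G A C E

The numeral's case and figure indicate a minor seventh chord. In A minor its root, the tonic, is A.
That chord is spelled A-C-E-G.
With the 42 figure the chord is in third inversion; from the bass G upward in close position it reads G-A-C-E.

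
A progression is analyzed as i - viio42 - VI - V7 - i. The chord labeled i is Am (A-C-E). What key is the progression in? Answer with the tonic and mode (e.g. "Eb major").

A minor

i is given as A-C-E — a minor triad with root A.
If A is scale degree 1 and the mode makes that degree carry a minor triad, the tonic is A and the mode is minor.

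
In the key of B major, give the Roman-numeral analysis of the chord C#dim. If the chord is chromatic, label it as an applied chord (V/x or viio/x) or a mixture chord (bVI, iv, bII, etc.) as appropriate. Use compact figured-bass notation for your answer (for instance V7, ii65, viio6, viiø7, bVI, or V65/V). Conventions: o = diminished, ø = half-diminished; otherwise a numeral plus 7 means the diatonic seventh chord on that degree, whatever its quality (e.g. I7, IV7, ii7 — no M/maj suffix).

iio

The pitches C#-E-G form a diminished triad rooted on C#.
C# is the second degree of B major. This is the diminished supertonic triad, borrowed from the parallel minor.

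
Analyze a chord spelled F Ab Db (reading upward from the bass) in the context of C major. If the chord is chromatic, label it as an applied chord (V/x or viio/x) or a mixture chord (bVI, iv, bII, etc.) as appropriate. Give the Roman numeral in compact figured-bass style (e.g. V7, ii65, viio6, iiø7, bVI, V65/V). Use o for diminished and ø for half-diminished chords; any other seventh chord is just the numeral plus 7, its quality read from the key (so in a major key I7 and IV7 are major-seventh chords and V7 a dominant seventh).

bII6

The pitches Db-F-Ab form a major triad rooted on Db.
Db is the lowered second degree of C major (diatonic 2 would be D). This is the Neapolitan sixth — a major triad on the lowered second degree, here in its customary first inversion.
With F in the bass the chord is in first inversion, so the figured bass is 6.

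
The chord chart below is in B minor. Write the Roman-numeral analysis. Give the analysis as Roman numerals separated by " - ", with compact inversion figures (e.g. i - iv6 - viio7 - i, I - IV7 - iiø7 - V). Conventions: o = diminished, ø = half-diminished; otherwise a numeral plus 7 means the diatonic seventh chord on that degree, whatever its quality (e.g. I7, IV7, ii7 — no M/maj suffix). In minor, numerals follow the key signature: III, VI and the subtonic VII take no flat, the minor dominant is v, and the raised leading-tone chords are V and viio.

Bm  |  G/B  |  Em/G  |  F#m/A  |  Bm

Bm: minor triad on B = scale degree 1 → i.
G/B: root G is the submediant; major triad there is VI6.
Em/G has root E, degree 4 in B minor, so iv6.
F#m/A: minor triad on F# = scale degree 5 → v6.
Bm: root B is the tonic; minor triad there is i.

i - VI6 - iv6 - v6 - i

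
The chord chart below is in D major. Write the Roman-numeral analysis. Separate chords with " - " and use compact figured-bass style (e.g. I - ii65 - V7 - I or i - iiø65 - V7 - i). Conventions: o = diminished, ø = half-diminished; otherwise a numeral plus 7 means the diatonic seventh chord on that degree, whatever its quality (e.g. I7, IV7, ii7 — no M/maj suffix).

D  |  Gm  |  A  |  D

I - iv - V - I

D: root D is the tonic; major triad there is I.
Gm: minor triad on G — chromatic; iv (borrowed from the parallel minor).
A: major triad on A = scale degree 5 → V.
D: major triad on D = scale degree 1 → I.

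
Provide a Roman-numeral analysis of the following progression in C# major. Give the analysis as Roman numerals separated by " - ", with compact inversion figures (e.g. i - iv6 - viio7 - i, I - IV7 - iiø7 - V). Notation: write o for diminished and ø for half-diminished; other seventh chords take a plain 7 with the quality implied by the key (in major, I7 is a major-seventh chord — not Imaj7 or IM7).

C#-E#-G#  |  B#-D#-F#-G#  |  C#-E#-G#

C#-E#-G#: root C# is the tonic; major triad there is I.
B#-D#-F#-G#: root G# is the dominant; dominant seventh chord there is V65.
C#-E#-G# has root C#, degree 1 in C# major, so I.

I - V65 - I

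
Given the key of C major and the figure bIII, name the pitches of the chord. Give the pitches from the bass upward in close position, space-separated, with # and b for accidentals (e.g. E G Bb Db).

Eb G Bb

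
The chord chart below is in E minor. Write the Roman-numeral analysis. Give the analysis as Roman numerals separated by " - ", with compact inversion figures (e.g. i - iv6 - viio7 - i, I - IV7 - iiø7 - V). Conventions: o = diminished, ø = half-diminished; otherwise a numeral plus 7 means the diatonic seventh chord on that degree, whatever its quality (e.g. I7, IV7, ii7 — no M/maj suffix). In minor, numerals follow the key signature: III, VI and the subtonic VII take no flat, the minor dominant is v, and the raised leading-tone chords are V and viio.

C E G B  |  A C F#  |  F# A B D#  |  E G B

VI7 - iio6 - V43 - i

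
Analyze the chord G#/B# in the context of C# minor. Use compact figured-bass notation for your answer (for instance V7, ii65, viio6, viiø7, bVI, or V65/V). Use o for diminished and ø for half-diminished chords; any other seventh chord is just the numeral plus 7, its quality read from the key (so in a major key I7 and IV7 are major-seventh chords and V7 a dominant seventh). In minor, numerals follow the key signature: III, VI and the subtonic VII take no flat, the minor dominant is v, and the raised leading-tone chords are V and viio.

V6

The pitches G#-B#-D# form a major triad rooted on G#.
In C# minor, G# is the dominant; the diatonic major triad there is V.
With B# in the bass the chord is in first inversion, so the figured bass is 6.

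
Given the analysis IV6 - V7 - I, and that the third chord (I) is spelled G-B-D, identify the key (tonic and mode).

G major

I is given as G-B-D — a major triad with root G.
If G is scale degree 1 and the mode makes that degree carry a major triad, the tonic is G and the mode is major.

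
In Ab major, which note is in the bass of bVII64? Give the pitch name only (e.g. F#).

Db

bVII in Ab major has root Gb; the chord is Gb-Bb-Db.
The figure 64 means second inversion — the fifth is in the bass.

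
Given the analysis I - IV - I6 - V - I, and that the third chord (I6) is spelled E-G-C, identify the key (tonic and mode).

C major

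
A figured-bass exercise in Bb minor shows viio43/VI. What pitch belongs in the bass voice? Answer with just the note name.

Cb

The applied chord viio43/VI is rooted on F: F-Ab-Cb-Ebb.
The figure 43 means second inversion — the fifth is in the bass.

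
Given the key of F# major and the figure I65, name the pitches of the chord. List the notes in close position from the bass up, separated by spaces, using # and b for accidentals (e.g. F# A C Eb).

In F# major, scale degree 1 is F#, and the diatonic chord built there is a major seventh chord.
Stacking thirds from F# gives F#-A#-C#-E#.
The figured bass 65 indicates first inversion, placing the third (A#) in the bass: A#-C#-E#-F#.

A# C# E# F#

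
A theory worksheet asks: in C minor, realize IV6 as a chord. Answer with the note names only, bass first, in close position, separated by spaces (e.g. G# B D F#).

Scale degree 4 in C minor is F; here the chord built on it is altered to a major triad. IV6 is the major subdominant, borrowed from the parallel major.
So the chord is F-A-C.
With the 6 figure the chord is in first inversion; from the bass A upward in close position it reads A-C-F.

A C F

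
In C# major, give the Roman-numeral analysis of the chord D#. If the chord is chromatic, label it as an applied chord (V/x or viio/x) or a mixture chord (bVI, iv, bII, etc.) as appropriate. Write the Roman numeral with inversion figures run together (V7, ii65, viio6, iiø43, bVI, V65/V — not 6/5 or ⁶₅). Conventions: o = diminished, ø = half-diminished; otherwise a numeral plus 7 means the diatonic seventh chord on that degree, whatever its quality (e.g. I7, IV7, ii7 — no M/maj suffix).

V/V

Stacked in thirds the chord is D#-F##-A#: a major triad on D#.
D# is not a diatonic chord root with this quality in C# major, but it lies a perfect fifth above G# (V), so the chord functions as an applied dominant of V.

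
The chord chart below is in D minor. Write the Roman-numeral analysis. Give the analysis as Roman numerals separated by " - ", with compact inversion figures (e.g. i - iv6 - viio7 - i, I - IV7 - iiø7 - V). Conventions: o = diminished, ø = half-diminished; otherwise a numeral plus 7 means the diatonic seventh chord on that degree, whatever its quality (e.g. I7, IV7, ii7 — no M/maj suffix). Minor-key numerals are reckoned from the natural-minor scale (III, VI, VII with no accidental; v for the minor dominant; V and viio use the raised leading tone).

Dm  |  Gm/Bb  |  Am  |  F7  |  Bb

i - iv6 - v - V7/VI - VI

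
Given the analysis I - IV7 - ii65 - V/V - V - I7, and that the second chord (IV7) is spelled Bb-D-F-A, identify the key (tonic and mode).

F major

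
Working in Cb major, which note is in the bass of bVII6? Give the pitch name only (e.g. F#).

bVII in Cb major has root Bbb; the chord is Bbb-Db-Fb.
The figure 6 means first inversion — the third is in the bass.

Db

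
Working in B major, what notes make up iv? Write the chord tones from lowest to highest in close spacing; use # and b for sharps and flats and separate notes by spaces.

Scale degree 4 in B major is E; here the chord built on it is altered to a minor triad. iv is the minor subdominant, borrowed from the parallel minor.
So the chord is E-G-B, a minor triad.

E G B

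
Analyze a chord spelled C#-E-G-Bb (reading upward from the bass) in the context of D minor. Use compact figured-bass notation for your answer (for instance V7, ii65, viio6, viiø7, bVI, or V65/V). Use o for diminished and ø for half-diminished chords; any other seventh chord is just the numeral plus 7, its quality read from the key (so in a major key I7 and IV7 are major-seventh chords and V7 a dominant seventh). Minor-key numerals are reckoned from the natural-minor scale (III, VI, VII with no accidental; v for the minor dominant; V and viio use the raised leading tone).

viio7

Stacked in thirds the chord is C#-E-G-Bb: a fully diminished seventh chord on C#.
C# is scale degree 7 in D minor, and a fully diminished seventh chord on that degree is written viio7.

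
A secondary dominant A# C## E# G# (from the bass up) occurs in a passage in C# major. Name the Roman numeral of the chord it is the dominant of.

ii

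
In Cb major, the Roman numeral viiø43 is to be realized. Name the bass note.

viiø in Cb major has root Bb; the chord is Bb-Db-Fb-Ab.
The figure 43 means second inversion — the fifth is in the bass.

Fb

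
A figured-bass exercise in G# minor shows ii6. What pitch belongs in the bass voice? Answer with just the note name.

ii in G# minor has root A#; the chord is A#-C#-E#.
The figure 6 means first inversion — the third is in the bass.

C#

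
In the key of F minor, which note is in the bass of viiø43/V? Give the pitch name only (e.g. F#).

F

The applied chord viiø43/V is rooted on B: B-D-F-A.
The figure 43 means second inversion — the fifth is in the bass.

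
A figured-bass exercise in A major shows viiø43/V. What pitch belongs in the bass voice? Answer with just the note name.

A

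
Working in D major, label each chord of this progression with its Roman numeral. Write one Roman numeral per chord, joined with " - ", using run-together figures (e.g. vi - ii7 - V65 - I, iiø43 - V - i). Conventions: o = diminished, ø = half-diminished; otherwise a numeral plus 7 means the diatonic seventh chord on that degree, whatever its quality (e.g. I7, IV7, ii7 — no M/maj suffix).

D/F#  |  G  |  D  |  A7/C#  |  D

D/F# has root D, degree 1 in D major, so I6.
G: root G is the subdominant; major triad there is IV.
D: root D is the tonic; major triad there is I.
A7/C# has root A, degree 5 in D major, so V65.
D: root D is the tonic; major triad there is I.

I6 - IV - I - V65 - I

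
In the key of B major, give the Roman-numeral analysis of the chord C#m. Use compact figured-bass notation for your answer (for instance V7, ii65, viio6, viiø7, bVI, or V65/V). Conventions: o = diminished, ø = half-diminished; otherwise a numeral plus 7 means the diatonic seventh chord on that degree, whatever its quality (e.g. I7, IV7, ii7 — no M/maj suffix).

ii

The pitches C#-E-G# form a minor triad rooted on C#.
In B major, C# is the supertonic; the diatonic minor triad there is ii.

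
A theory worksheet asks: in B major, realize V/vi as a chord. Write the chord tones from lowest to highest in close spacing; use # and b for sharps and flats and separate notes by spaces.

D# F## A#

The slash means an applied dominant: we want the dominant of vi. In B major, vi is G# minor, and its dominant is built on D#.
Building a major triad on D# gives D#-F##-A#.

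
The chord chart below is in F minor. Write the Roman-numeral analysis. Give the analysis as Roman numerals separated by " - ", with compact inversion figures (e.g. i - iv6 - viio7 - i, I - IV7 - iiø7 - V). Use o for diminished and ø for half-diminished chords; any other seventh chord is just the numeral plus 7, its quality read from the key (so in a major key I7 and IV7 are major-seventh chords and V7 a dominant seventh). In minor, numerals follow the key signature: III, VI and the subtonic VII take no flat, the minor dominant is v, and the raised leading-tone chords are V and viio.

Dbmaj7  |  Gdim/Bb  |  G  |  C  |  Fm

VI7 - iio6 - V/V - V - i

Dbmaj7 has root Db, degree 6 in F minor, so VI7.
Gdim/Bb has root G, degree 2 in F minor, so iio6.
G is the secondary dominant of V (major triad on G): V/V.
C: root C is the dominant; major triad there is V.
Fm: root F is the tonic; minor triad there is i.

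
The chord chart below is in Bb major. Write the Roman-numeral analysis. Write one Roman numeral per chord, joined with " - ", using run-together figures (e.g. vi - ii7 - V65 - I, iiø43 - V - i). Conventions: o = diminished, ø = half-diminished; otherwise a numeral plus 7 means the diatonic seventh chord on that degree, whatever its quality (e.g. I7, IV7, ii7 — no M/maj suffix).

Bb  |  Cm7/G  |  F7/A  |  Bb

Bb has root Bb, degree 1 in Bb major, so I.
Cm7/G: minor seventh chord on C = scale degree 2 → ii43.
F7/A: dominant seventh chord on F = scale degree 5 → V65.
Bb: root Bb is the tonic; major triad there is I.

I - ii43 - V65 - I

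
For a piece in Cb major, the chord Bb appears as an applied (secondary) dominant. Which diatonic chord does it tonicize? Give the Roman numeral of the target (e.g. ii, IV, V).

The chord is a major triad on Bb.
A dominant resolves down a perfect fifth: Bb → Eb. In Cb major, Eb is scale degree 3, i.e. iii.

iii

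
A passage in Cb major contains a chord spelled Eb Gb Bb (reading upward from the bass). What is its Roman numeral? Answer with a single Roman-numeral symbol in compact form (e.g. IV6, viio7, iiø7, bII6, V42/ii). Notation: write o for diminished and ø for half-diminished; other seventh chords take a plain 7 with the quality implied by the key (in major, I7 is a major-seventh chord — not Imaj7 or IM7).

iii

Stacked in thirds the chord is Eb-Gb-Bb: a minor triad on Eb.
In Cb major, Eb is the mediant; the diatonic minor triad there is iii.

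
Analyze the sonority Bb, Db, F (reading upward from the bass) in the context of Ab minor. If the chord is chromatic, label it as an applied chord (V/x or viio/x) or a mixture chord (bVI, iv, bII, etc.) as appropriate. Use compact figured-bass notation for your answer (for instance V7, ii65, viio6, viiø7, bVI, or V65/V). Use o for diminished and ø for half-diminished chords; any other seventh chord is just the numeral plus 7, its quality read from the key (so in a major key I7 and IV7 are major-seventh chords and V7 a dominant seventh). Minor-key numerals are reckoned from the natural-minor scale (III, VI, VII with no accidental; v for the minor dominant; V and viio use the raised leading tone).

The pitches Bb-Db-F form a minor triad rooted on Bb.
Bb is the second degree of Ab minor. This is the minor supertonic, borrowed from the parallel major (the Dorian ii).

ii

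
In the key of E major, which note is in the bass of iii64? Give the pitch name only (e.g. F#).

D#

iii in E major has root G#; the chord is G#-B-D#.
The figure 64 means second inversion — the fifth is in the bass.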